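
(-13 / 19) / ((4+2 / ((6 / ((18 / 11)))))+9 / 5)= -715 / 6631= -0.11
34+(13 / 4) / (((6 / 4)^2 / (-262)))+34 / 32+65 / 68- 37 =-928835 / 2448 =-379.43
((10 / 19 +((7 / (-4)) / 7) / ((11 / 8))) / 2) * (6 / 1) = 216 / 209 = 1.03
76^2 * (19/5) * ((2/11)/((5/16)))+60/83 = 291496564/22825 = 12770.93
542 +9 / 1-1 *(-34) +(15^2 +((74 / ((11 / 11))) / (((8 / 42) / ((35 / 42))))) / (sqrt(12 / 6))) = 1295 *sqrt(2) / 8 +810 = 1038.93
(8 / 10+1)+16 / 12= 47 / 15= 3.13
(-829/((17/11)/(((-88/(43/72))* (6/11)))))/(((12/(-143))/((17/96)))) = -3912051/43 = -90977.93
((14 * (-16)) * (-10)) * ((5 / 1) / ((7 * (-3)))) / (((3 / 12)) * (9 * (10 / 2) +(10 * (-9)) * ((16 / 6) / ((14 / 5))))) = 8960 / 171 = 52.40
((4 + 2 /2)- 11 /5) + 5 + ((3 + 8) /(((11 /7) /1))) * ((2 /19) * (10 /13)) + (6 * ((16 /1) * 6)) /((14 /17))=6118891 /8645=707.80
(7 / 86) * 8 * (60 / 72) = 70 / 129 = 0.54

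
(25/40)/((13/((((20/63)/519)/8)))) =25/6800976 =0.00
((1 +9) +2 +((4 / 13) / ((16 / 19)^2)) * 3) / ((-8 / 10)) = -55335 / 3328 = -16.63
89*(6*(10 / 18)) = 890 / 3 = 296.67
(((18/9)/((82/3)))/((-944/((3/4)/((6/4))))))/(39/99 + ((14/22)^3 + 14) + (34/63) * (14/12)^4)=-2910897/1175564690812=-0.00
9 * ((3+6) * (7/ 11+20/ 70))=5751/ 77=74.69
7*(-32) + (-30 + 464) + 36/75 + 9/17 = 89679/425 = 211.01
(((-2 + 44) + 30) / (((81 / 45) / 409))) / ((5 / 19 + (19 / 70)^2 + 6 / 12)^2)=141802099600000 / 6069812281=23361.86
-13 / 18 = -0.72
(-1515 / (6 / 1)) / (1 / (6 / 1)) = -1515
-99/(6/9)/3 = -99/2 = -49.50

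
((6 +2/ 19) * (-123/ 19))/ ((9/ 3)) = -4756/ 361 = -13.17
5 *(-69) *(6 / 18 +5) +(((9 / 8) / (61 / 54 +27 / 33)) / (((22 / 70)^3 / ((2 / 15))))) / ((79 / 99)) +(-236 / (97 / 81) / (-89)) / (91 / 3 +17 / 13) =-1836.82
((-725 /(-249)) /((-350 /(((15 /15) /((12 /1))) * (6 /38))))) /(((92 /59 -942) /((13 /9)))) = 0.00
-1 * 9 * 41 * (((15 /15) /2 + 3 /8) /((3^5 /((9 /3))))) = -287 /72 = -3.99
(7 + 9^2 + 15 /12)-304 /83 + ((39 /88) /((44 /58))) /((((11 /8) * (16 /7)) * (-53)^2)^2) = 52522073379019217 /613666315689152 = 85.59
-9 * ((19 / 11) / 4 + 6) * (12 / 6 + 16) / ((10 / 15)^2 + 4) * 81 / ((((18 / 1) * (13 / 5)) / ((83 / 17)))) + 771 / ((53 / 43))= -5588862261 / 4122976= -1355.54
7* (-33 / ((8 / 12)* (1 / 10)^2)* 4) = -138600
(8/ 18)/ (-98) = -2/ 441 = -0.00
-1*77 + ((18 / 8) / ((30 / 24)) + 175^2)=152749 / 5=30549.80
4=4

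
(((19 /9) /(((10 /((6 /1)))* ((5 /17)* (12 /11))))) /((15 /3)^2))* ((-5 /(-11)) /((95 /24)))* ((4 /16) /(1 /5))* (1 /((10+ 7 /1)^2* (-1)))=-1 /12750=-0.00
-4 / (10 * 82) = -1 / 205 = -0.00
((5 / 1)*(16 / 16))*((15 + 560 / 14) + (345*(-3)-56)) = -5180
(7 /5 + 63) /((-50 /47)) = -60.54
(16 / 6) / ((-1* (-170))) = 4 / 255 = 0.02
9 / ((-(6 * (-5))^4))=-1 / 90000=-0.00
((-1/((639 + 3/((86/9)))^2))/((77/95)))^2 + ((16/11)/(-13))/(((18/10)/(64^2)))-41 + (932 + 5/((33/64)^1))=455059228972353063773313847/704328627902267943291717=646.09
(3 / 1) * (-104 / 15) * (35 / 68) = -182 / 17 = -10.71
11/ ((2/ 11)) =121/ 2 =60.50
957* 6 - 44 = 5698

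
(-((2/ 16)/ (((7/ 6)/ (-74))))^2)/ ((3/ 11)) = -45177/ 196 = -230.49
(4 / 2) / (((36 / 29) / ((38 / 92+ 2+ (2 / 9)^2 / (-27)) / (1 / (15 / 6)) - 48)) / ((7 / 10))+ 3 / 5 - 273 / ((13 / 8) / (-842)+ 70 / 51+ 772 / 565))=-9107223050922034570 / 451658309569328527629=-0.02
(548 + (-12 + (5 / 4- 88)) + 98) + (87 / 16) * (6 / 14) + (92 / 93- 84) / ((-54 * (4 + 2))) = 463894909 / 843696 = 549.84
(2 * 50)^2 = 10000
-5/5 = -1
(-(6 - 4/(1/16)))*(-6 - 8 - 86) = -5800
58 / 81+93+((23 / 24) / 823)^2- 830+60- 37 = -2504535054695 / 3511273536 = -713.28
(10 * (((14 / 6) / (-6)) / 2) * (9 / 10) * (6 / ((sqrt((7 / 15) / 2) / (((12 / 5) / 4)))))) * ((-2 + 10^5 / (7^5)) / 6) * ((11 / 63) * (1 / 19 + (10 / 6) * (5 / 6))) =-9473981 * sqrt(210) / 63530460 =-2.16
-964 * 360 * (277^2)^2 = -2043142279604640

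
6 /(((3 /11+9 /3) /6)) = 11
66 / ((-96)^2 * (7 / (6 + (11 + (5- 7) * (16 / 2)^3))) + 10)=-33231 / 27221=-1.22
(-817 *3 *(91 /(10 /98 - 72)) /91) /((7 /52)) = 68628 /271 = 253.24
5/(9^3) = 5/729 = 0.01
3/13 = 0.23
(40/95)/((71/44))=352/1349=0.26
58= 58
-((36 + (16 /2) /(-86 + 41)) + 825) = -860.82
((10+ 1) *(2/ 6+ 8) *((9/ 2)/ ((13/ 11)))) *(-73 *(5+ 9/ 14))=-52335525/ 364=-143778.91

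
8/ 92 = 2/ 23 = 0.09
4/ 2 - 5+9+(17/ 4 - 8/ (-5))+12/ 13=3321/ 260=12.77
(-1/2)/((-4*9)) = 1/72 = 0.01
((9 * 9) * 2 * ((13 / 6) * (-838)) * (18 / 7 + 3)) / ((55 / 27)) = -309727314 / 385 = -804486.53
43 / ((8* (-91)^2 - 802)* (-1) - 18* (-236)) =-43 / 61198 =-0.00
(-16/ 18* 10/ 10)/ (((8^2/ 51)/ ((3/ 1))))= -17/ 8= -2.12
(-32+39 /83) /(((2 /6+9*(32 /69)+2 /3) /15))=-902865 /9877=-91.41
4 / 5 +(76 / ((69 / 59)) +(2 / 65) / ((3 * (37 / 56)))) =3639784 / 55315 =65.80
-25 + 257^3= 16974568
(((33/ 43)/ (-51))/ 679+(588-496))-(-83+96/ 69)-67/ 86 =3946054845/ 22832054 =172.83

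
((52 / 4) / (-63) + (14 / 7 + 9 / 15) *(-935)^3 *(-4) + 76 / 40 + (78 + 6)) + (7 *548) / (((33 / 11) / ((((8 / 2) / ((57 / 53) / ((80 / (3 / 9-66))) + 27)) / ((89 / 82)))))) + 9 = 52782687101101915801 / 6209023590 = 8500964175.13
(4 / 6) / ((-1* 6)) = -1 / 9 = -0.11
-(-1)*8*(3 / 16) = 3 / 2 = 1.50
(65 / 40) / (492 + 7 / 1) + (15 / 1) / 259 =63247 / 1033928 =0.06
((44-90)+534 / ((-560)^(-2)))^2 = 28043640007221316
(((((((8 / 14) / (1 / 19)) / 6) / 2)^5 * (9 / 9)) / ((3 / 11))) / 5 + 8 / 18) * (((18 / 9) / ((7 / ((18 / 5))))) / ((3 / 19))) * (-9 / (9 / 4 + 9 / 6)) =-13.90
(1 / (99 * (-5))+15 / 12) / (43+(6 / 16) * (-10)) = 2471 / 77715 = 0.03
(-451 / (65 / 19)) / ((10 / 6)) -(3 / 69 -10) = -516836 / 7475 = -69.14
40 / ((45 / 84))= 224 / 3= 74.67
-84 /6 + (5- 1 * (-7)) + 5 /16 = -27 /16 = -1.69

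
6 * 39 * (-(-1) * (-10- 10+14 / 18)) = -4498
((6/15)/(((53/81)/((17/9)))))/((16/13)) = 1989/2120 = 0.94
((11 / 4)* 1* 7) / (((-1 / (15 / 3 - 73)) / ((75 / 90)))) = 6545 / 6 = 1090.83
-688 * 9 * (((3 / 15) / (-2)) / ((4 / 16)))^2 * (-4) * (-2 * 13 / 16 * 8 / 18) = -71552 / 25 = -2862.08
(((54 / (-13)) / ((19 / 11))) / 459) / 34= -11 / 71383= -0.00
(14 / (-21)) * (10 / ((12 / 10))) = -50 / 9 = -5.56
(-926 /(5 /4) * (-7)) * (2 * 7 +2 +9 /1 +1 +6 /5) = 3526208 /25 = 141048.32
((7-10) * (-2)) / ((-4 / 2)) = -3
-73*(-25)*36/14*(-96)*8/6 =-600685.71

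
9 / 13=0.69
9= 9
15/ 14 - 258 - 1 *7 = -3695/ 14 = -263.93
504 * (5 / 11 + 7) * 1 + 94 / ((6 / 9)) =42879 / 11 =3898.09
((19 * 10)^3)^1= 6859000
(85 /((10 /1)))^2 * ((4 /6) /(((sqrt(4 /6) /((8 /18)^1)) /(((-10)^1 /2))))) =-1445 * sqrt(6) /27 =-131.09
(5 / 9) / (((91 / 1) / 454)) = 2.77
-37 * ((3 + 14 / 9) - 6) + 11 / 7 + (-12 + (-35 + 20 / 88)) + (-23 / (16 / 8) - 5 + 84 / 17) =-39062 / 11781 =-3.32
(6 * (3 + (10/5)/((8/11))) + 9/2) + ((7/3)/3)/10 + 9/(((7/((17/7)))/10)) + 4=327673/4410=74.30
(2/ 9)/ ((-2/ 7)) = -7/ 9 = -0.78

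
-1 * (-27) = 27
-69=-69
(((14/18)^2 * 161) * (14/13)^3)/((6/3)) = 60.82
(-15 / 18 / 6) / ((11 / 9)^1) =-5 / 44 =-0.11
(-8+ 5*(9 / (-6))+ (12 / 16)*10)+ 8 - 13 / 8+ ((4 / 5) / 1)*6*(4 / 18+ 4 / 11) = 1567 / 1320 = 1.19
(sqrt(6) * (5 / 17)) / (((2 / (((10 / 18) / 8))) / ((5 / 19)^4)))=15625 * sqrt(6) / 319025808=0.00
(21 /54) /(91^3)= 1 /1937754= 0.00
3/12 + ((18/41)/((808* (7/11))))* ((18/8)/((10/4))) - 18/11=-17672269/12754280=-1.39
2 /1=2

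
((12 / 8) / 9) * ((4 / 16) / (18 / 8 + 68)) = 1 / 1686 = 0.00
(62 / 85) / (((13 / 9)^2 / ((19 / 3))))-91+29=-858824 / 14365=-59.79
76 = 76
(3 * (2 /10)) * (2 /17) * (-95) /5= -114 /85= -1.34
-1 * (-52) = 52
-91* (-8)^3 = 46592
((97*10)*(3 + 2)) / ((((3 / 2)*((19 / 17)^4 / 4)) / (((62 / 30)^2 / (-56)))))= -15571154114 / 24630669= -632.19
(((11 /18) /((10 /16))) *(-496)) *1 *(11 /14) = -120032 /315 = -381.05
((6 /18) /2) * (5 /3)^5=3125 /1458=2.14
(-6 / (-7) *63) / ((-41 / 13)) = -17.12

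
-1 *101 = -101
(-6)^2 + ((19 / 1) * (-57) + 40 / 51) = -53357 / 51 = -1046.22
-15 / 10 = -1.50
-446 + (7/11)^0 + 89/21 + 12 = -9004/21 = -428.76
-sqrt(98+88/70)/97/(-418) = 3 * sqrt(13510)/1419110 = 0.00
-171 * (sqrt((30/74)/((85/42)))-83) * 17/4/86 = 241281/344-513 * sqrt(8806)/12728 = 697.62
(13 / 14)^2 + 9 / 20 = 643 / 490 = 1.31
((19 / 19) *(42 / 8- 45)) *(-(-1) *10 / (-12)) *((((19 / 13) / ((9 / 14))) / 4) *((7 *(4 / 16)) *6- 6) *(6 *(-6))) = -317205 / 104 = -3050.05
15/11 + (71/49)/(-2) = 689/1078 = 0.64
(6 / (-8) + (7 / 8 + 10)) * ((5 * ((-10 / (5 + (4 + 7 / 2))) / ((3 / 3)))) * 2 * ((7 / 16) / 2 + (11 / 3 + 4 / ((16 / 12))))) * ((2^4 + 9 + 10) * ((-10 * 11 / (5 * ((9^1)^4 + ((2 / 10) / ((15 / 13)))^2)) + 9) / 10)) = -10369993870971 / 590492704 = -17561.60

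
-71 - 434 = -505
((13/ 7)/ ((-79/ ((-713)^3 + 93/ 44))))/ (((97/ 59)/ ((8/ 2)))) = 12232539518225/ 590051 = 20731325.80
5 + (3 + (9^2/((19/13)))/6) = 655/38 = 17.24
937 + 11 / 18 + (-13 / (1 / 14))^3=-108497347 / 18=-6027630.39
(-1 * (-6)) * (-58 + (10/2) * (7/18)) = -1009/3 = -336.33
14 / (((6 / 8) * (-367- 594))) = -56 / 2883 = -0.02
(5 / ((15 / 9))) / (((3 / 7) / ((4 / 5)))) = 28 / 5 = 5.60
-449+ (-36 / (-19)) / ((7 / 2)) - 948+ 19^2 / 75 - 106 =-14939012 / 9975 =-1497.65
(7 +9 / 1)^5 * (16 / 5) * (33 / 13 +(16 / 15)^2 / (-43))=5300711063552 / 628875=8428878.65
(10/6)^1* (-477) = -795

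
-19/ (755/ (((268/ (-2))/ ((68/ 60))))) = 7638/ 2567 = 2.98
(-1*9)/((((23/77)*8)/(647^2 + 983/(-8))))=-2320087077/1472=-1576146.11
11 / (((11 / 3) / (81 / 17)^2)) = 19683 / 289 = 68.11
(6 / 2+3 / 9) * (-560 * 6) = -11200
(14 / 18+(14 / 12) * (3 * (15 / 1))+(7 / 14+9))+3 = 592 / 9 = 65.78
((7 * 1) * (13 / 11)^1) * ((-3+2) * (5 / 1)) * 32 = -14560 / 11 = -1323.64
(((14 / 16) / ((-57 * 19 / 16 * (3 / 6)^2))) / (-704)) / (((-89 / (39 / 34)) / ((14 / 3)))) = -637 / 144194952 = -0.00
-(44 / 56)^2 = -121 / 196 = -0.62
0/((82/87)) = 0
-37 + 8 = -29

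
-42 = -42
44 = 44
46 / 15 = 3.07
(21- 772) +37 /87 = -65300 /87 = -750.57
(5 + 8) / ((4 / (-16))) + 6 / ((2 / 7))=-31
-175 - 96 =-271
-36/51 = -12/17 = -0.71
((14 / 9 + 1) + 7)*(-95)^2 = 86238.89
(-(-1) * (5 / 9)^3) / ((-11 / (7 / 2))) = -875 / 16038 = -0.05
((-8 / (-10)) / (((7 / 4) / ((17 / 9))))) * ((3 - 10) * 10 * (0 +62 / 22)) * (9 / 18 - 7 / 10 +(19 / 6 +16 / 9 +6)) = -8153744 / 4455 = -1830.25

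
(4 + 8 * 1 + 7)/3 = 19/3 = 6.33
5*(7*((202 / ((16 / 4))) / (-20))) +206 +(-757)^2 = 573166.62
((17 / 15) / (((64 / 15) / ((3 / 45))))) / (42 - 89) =-17 / 45120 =-0.00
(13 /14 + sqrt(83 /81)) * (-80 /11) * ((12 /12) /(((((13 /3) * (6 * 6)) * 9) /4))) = -0.04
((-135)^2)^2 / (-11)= -332150625 / 11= -30195511.36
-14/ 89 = -0.16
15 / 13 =1.15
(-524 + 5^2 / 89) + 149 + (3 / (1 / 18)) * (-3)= -47768 / 89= -536.72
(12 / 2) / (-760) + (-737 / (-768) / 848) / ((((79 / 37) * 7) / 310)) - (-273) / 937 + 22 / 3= 122468353207681 / 16029331261440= 7.64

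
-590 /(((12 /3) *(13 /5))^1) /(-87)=1475 /2262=0.65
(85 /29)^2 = 7225 /841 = 8.59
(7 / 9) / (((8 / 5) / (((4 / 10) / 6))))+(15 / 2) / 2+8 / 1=2545 / 216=11.78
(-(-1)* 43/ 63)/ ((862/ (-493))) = -0.39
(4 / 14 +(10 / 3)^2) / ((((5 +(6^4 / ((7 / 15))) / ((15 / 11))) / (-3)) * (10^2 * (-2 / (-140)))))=-2513 / 214365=-0.01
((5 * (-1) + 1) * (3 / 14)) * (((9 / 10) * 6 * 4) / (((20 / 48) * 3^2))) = -864 / 175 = -4.94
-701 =-701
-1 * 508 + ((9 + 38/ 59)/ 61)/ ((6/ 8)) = -5482600/ 10797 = -507.79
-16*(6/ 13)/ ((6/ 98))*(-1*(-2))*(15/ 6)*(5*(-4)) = 156800/ 13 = 12061.54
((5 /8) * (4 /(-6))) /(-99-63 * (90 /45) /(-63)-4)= 5 /1212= 0.00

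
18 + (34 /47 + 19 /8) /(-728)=4925939 /273728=18.00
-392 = -392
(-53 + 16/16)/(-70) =26/35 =0.74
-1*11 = -11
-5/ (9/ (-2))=10/ 9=1.11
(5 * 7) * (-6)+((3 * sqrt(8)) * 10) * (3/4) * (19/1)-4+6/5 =996.35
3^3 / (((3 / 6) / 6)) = 324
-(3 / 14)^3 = -27 / 2744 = -0.01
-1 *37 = -37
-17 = -17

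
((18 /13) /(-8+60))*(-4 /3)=-6 /169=-0.04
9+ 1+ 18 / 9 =12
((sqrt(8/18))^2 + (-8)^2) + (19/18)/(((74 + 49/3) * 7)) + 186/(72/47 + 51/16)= 599329385/5770674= 103.86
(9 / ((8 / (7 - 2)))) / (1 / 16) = 90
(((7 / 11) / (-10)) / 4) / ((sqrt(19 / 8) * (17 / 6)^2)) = -63 * sqrt(38) / 302005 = -0.00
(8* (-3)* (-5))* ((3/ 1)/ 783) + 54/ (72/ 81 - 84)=-6181/ 32538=-0.19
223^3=11089567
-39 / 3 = -13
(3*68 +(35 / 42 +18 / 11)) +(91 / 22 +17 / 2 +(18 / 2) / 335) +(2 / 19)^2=1749143909 / 7981710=219.14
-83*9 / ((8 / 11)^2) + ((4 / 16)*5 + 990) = -26947 / 64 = -421.05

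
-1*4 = -4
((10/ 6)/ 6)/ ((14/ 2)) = 5/ 126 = 0.04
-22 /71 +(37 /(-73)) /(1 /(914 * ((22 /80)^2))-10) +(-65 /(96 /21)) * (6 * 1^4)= -1959176935983 /22895176880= -85.57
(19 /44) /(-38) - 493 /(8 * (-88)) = 485 /704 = 0.69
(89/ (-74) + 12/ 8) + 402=14885/ 37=402.30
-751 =-751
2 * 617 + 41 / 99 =122207 / 99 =1234.41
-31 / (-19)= 1.63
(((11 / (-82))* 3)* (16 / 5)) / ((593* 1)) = -264 / 121565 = -0.00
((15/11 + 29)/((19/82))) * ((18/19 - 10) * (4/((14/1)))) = -9421472/27797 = -338.94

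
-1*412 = -412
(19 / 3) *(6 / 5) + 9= 83 / 5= 16.60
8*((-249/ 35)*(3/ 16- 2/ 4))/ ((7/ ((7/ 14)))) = 249/ 196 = 1.27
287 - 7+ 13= 293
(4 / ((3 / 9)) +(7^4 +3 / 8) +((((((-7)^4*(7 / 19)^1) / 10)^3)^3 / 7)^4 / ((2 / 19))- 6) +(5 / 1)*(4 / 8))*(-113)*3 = -16219920143754246098899690000000000000000000000000000000000000000000000.00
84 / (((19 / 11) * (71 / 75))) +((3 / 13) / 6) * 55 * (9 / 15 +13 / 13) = 960256 / 17537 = 54.76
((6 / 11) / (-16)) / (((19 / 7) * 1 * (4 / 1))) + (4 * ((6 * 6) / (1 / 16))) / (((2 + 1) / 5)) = 25681899 / 6688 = 3840.00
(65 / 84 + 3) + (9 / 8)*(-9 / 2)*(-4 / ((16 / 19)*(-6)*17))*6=53905 / 22848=2.36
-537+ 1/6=-3221/6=-536.83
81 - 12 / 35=2823 / 35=80.66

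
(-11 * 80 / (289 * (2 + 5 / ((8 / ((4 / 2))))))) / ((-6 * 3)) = 1760 / 33813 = 0.05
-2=-2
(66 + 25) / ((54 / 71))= 6461 / 54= 119.65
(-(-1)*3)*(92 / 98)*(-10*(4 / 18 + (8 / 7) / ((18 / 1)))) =-2760 / 343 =-8.05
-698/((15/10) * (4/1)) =-116.33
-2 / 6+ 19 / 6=17 / 6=2.83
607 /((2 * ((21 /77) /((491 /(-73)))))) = -3278407 /438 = -7484.95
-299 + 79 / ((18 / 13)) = -4355 / 18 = -241.94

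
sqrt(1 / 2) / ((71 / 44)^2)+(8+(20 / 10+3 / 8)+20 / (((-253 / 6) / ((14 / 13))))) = 968 * sqrt(2) / 5041+259547 / 26312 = 10.14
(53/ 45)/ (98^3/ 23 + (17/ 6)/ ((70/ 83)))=34132/ 1185999279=0.00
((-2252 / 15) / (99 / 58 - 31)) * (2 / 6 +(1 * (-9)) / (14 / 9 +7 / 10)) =-10030408 / 535185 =-18.74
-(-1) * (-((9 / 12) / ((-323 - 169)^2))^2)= -1 / 104168853504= -0.00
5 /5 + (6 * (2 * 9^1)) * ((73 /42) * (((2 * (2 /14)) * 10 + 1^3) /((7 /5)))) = 177733 /343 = 518.17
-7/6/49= -0.02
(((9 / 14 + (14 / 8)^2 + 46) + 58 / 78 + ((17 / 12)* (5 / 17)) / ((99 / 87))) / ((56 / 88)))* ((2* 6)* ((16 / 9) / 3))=29298772 / 51597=567.84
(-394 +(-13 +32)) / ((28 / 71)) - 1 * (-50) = -25225 / 28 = -900.89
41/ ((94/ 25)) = 1025/ 94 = 10.90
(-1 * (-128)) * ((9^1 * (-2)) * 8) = -18432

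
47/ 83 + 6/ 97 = 5057/ 8051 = 0.63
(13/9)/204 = 13/1836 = 0.01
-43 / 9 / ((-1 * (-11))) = -43 / 99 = -0.43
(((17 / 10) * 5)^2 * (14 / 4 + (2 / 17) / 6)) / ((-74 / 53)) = -182.13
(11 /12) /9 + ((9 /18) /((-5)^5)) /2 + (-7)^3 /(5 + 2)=-4125788 /84375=-48.90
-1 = -1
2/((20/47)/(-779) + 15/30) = 146452/36573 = 4.00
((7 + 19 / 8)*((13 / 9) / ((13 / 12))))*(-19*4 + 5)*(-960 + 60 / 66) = 9363125 / 11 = 851193.18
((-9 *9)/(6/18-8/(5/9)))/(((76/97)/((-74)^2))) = 161343495/4009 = 40245.32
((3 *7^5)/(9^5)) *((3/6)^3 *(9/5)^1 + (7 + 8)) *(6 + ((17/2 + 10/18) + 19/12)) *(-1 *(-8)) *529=1081107132091/1180980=915432.21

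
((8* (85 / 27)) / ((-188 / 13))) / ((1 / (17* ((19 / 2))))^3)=-37236585035 / 5076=-7335812.65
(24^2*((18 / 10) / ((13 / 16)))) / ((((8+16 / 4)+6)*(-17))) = -4608 / 1105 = -4.17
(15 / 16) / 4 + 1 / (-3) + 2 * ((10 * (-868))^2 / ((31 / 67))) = 325673599.90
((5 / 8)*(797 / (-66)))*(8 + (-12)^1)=3985 / 132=30.19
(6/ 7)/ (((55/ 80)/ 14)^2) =43008/ 121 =355.44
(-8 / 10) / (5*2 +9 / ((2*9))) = -8 / 105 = -0.08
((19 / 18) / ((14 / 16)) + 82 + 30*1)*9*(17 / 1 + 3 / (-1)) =14264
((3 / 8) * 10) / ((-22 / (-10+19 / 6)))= 205 / 176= 1.16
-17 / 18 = -0.94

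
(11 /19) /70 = 11 /1330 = 0.01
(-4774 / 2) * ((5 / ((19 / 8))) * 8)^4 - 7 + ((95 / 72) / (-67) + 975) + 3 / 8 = -60370871610198967 / 314334252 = -192059475.63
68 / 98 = 0.69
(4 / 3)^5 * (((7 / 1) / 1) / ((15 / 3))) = 7168 / 1215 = 5.90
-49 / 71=-0.69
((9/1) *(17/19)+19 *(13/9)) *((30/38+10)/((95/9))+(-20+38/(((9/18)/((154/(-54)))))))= -13946122430/1666737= -8367.32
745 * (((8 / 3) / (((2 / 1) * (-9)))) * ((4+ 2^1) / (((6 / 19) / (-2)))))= 113240 / 27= 4194.07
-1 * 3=-3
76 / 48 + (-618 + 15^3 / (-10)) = -11447 / 12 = -953.92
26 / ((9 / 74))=1924 / 9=213.78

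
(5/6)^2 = 0.69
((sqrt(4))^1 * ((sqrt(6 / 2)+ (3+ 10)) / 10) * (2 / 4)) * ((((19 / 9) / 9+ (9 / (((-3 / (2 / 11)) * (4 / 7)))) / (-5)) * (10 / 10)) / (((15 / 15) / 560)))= 106148 * sqrt(3) / 4455+ 1379924 / 4455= 351.02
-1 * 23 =-23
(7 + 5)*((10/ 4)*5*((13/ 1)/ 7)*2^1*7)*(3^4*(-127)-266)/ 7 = -41156700/ 7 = -5879528.57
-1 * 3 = -3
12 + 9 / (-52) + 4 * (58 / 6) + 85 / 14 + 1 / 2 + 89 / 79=5020073 / 86268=58.19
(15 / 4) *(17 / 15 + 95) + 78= 877 / 2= 438.50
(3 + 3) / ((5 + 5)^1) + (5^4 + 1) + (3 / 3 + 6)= 633.60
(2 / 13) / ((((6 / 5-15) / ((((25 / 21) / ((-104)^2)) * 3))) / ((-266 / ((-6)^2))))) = 2375 / 87317568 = 0.00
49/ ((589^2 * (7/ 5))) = 35/ 346921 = 0.00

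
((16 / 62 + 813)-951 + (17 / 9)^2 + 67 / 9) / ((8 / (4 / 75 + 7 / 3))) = -28480511 / 753300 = -37.81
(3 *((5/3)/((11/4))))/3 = 20/33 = 0.61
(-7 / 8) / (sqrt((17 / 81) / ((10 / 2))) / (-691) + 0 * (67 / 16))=43533 * sqrt(85) / 136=2951.14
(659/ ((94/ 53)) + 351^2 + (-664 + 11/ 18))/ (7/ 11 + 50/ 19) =10866031429/ 288909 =37610.57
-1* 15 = -15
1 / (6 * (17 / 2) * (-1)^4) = 1 / 51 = 0.02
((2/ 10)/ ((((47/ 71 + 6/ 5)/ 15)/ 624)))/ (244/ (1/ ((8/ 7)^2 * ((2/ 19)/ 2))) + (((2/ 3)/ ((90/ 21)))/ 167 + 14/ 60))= 9299141560800/ 157309096991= 59.11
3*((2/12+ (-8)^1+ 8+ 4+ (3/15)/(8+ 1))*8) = 1508/15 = 100.53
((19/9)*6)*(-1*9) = -114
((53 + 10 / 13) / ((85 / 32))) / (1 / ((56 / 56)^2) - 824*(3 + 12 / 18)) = -67104 / 10012405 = -0.01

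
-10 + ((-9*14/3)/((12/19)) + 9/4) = -297/4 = -74.25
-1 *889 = -889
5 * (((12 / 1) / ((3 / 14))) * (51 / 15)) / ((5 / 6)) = 5712 / 5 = 1142.40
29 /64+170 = 10909 /64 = 170.45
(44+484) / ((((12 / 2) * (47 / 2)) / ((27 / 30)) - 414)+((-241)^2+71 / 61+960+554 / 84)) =1352736 / 150623633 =0.01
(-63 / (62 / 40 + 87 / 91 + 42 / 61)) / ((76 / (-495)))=865539675 / 6738559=128.45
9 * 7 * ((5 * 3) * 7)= 6615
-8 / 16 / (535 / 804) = -402 / 535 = -0.75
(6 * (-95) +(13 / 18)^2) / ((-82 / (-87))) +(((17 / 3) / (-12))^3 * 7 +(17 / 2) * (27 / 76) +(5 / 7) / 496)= -4747254102649 / 7886870208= -601.92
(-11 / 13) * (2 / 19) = -22 / 247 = -0.09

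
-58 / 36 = -29 / 18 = -1.61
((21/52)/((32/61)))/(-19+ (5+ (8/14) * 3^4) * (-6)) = -8967/3805568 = -0.00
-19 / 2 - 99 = -217 / 2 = -108.50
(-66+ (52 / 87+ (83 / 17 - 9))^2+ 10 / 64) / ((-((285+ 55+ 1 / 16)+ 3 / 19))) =71091544465 / 452480920614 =0.16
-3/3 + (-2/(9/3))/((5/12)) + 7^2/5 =36/5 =7.20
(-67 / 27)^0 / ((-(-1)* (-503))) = -1 / 503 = -0.00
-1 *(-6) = 6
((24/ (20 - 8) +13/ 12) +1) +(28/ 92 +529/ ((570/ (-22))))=-16.03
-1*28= -28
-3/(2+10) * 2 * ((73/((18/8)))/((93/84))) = -4088/279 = -14.65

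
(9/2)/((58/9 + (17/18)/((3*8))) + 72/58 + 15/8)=56376/120271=0.47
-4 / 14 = -2 / 7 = -0.29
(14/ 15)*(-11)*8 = -1232/ 15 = -82.13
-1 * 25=-25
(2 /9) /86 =0.00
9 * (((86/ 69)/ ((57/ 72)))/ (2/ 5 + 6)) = 1935/ 874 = 2.21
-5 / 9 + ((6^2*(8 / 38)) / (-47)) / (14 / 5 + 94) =-541885 / 972477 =-0.56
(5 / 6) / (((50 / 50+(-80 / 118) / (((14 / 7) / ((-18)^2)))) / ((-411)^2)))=-16610565 / 12842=-1293.46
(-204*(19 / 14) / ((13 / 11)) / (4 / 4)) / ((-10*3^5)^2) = -3553 / 89557650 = -0.00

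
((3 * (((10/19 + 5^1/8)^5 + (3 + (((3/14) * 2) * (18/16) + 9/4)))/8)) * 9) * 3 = 356766978471129/4543661473792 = 78.52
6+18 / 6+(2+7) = 18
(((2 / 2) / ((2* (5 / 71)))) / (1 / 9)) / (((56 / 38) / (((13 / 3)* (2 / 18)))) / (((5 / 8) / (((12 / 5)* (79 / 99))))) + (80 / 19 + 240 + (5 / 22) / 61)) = 48139065 / 191044337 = 0.25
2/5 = 0.40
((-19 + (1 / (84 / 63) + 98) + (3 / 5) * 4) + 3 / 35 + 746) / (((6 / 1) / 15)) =115953 / 56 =2070.59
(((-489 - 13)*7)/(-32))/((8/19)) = 33383/128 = 260.80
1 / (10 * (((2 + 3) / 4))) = 2 / 25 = 0.08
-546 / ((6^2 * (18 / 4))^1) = -91 / 27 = -3.37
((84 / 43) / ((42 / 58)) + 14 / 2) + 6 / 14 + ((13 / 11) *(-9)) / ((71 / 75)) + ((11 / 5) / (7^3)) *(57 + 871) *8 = 2678629297 / 57594845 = 46.51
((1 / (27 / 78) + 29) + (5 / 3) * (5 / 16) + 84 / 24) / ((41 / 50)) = 129275 / 2952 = 43.79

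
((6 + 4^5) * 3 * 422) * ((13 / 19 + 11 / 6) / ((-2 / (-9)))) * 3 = 842045085 / 19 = 44318162.37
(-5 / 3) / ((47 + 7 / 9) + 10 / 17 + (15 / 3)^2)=-51 / 2245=-0.02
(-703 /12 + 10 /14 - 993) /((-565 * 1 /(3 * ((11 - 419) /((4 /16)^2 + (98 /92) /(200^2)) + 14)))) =-33063063237361 /910037590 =-36331.54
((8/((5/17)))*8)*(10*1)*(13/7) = 28288/7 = 4041.14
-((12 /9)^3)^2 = -4096 /729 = -5.62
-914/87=-10.51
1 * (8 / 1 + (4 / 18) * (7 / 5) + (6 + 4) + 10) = 1274 / 45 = 28.31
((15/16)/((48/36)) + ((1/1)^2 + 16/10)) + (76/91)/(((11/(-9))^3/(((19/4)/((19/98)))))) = -43763209/5536960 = -7.90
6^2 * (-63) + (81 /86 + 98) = -186539 /86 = -2169.06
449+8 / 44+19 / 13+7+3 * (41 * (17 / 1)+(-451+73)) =1414.64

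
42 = 42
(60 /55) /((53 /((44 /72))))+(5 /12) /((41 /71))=6381 /8692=0.73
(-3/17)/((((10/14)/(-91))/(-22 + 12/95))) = -3971058/8075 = -491.77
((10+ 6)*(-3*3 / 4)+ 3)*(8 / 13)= -264 / 13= -20.31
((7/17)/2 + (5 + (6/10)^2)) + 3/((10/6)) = 6261/850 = 7.37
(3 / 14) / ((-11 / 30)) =-0.58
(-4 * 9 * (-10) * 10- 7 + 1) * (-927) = -3331638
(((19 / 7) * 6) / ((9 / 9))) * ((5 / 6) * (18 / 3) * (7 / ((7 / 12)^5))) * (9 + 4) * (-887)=-1635490621440 / 16807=-97310086.36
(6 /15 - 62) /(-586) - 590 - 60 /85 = -14708912 /24905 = -590.60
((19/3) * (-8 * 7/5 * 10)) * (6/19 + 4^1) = -9184/3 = -3061.33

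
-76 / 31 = -2.45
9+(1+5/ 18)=185/ 18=10.28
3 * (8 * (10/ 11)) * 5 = 1200/ 11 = 109.09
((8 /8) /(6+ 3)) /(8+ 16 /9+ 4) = 0.01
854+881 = 1735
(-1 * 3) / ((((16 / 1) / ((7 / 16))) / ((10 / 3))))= -35 / 128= -0.27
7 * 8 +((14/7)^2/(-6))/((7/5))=55.52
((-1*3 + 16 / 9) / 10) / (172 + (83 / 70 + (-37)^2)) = -77 / 971577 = -0.00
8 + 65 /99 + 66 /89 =82807 /8811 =9.40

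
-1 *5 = -5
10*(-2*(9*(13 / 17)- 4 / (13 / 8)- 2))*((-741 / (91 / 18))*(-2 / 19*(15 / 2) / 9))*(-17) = 963000 / 91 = 10582.42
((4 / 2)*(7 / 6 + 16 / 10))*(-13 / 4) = -1079 / 60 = -17.98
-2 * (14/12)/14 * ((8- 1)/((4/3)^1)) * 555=-3885/8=-485.62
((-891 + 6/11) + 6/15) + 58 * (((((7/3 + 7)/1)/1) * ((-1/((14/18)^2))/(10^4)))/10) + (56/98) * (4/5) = -856246113/962500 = -889.61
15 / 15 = 1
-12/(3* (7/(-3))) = 12/7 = 1.71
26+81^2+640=7227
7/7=1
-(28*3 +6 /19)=-1602 /19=-84.32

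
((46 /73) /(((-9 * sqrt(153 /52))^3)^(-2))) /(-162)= -52654.96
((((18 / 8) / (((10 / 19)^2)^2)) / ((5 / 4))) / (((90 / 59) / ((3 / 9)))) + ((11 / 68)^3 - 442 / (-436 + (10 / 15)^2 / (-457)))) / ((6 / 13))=20298875646219001 / 1524867462000000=13.31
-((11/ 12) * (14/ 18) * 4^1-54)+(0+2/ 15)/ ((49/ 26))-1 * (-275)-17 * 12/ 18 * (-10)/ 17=2202038/ 6615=332.89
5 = 5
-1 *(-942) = 942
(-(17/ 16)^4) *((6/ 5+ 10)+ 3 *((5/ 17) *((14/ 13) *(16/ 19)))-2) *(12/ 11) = -1547256003/ 111288320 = -13.90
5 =5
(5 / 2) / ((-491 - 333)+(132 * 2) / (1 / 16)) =1 / 1360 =0.00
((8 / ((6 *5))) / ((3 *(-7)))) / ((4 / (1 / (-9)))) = 1 / 2835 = 0.00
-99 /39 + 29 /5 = 212 /65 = 3.26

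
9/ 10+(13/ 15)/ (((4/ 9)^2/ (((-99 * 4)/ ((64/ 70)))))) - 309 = -1413399/ 640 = -2208.44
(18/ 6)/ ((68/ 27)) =81/ 68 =1.19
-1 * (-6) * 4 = 24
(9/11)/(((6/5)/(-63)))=-945/22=-42.95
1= 1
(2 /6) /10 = 1 /30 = 0.03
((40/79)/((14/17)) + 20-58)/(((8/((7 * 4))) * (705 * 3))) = -10337/167085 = -0.06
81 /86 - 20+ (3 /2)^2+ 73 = 9665 /172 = 56.19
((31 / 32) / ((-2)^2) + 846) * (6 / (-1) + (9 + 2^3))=1191509 / 128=9308.66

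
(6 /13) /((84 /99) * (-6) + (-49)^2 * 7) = 22 /800891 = 0.00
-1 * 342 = -342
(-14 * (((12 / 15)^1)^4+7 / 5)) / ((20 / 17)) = -134589 / 6250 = -21.53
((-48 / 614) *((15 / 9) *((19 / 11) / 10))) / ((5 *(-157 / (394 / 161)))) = 29944 / 426802145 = 0.00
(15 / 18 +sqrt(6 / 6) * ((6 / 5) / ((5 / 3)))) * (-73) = -17009 / 150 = -113.39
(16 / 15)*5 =16 / 3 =5.33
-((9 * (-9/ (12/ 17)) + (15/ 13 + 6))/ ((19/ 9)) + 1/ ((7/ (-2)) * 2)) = 353473/ 6916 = 51.11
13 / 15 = 0.87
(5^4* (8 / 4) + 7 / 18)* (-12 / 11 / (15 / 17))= -765238 / 495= -1545.94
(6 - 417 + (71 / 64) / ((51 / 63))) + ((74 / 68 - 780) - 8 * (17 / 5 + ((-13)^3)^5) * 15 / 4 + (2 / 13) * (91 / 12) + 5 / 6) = 1535576790422721421.46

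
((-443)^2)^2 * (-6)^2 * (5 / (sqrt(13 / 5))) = 6932460600180 * sqrt(65) / 13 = 4299329552967.36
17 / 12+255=3077 / 12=256.42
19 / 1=19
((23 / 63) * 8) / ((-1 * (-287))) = 184 / 18081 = 0.01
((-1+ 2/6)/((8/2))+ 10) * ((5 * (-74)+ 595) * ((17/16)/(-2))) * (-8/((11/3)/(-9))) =-2031075/88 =-23080.40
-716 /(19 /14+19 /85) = -852040 /1881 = -452.97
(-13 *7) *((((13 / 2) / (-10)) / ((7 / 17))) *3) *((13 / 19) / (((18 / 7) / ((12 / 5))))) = 261443 / 950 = 275.20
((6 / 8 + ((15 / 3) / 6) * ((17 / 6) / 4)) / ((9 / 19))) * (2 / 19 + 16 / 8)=965 / 162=5.96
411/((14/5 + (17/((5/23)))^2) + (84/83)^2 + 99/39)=0.07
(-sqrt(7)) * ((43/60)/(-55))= 43 * sqrt(7)/3300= 0.03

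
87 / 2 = 43.50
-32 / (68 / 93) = -744 / 17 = -43.76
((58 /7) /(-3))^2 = 3364 /441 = 7.63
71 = 71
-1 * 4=-4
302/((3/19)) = 5738/3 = 1912.67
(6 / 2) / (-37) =-3 / 37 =-0.08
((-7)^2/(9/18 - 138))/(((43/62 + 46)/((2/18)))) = -6076/7165125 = -0.00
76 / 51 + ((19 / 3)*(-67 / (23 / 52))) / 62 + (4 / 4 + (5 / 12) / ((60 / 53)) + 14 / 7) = -18528259 / 1745424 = -10.62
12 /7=1.71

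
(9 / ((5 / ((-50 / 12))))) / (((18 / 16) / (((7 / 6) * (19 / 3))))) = -1330 / 27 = -49.26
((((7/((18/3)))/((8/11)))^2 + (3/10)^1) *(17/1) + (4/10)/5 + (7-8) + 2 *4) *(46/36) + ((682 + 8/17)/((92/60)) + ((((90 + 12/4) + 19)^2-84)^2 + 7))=62937472064092849/405388800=155252123.55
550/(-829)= -550/829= -0.66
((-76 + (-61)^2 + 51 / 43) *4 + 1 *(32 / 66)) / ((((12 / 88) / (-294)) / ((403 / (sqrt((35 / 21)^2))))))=-326954080544 / 43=-7603583268.47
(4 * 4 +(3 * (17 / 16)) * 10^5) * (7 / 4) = 1115681 / 2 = 557840.50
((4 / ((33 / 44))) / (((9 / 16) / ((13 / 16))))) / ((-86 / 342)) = -3952 / 129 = -30.64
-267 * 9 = -2403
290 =290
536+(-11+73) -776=-178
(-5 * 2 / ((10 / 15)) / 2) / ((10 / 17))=-51 / 4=-12.75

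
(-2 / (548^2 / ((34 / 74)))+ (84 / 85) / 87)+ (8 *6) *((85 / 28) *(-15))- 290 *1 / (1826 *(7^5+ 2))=-2185.70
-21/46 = -0.46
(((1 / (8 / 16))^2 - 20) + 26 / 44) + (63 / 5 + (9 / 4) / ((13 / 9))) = -3579 / 2860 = -1.25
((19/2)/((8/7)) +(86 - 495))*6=-19233/8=-2404.12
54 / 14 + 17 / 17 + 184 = 1322 / 7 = 188.86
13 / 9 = 1.44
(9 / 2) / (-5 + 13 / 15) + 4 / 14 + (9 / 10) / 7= -0.67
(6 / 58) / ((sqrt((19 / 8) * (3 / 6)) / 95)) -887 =-887 + 60 * sqrt(19) / 29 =-877.98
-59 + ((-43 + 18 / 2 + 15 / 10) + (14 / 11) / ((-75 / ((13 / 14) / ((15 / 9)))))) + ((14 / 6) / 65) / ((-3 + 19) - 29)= -127590907 / 1394250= -91.51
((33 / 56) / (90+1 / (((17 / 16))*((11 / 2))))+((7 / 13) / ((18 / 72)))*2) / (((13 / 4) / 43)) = 2277256565 / 39895492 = 57.08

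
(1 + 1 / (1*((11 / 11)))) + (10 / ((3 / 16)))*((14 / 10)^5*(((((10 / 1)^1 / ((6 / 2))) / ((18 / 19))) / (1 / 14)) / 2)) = 71550842 / 10125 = 7066.75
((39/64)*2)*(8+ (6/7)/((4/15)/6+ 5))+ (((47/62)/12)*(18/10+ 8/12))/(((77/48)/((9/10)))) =2177043369/216739600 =10.04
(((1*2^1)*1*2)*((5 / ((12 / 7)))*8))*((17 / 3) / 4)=1190 / 9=132.22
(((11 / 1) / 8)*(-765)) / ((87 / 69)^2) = -661.64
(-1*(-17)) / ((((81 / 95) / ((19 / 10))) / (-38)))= -116603 / 81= -1439.54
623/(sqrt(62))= 623*sqrt(62)/62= 79.12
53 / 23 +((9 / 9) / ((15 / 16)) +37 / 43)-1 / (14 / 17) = 626641 / 207690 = 3.02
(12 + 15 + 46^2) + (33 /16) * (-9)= 33991 /16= 2124.44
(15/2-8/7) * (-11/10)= -6.99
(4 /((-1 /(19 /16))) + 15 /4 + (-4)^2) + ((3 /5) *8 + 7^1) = 134 /5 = 26.80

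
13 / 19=0.68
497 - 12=485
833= 833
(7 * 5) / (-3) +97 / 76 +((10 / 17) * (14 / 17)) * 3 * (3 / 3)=-588881 / 65892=-8.94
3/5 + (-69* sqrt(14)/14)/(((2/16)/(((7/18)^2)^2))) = 3/5-7889* sqrt(14)/8748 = -2.77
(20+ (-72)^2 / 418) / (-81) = -0.40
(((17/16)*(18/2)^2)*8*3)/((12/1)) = 1377/8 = 172.12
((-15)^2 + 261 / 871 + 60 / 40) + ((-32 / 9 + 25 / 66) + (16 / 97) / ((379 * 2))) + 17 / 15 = 3562430828683 / 15850183635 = 224.76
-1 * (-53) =53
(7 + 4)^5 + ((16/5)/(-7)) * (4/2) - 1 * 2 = 5636683/35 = 161048.09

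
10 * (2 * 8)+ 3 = 163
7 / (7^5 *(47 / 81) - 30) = 567 / 787499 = 0.00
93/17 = 5.47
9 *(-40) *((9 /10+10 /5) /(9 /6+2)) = -2088 /7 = -298.29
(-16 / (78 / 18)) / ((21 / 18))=-288 / 91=-3.16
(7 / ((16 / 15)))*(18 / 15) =63 / 8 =7.88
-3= -3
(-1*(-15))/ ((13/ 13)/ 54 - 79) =-162/ 853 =-0.19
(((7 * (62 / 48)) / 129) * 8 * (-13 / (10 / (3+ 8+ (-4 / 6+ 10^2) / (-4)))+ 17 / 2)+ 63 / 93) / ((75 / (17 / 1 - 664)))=-7231404481 / 53986500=-133.95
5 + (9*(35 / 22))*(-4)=-575 / 11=-52.27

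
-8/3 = -2.67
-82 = -82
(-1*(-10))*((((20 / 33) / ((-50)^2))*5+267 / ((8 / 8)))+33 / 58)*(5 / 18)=12803233 / 17226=743.25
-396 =-396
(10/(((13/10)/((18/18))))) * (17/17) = 100/13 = 7.69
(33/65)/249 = 11/5395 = 0.00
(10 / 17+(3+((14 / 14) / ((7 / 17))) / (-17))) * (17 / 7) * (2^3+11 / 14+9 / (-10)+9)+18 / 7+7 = 51745 / 343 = 150.86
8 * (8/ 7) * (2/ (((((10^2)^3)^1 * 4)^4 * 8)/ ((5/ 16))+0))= 1/ 358400000000000000000000000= 0.00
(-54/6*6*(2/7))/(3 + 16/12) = -324/91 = -3.56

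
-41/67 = -0.61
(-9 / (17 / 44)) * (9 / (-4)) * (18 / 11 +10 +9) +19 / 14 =1082.95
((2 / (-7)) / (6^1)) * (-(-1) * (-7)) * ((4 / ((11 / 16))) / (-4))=-16 / 33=-0.48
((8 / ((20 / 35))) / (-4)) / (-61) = 7 / 122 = 0.06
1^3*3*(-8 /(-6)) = 4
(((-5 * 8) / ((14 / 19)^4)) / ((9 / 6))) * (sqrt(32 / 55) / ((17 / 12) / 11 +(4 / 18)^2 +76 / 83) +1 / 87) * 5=-23363948880 * sqrt(110) / 776889169-3258025 / 626661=-320.61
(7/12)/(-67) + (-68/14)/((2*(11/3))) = -41543/61908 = -0.67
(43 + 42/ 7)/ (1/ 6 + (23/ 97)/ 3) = 28518/ 143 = 199.43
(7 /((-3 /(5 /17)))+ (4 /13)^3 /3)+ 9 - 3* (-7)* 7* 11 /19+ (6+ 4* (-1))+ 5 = 71267318 /709631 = 100.43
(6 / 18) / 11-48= -47.97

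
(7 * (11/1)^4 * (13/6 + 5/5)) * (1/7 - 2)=-3616327/6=-602721.17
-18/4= -9/2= -4.50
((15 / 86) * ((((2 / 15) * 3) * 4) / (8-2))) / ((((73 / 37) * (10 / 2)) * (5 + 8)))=74 / 204035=0.00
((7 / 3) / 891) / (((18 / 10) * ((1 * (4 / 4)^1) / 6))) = 70 / 8019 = 0.01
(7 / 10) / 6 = 7 / 60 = 0.12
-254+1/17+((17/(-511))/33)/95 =-253.94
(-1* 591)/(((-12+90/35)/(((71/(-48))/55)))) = -97909/58080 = -1.69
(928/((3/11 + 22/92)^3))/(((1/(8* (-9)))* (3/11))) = -31739746486272/17373979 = -1826855.35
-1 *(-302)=302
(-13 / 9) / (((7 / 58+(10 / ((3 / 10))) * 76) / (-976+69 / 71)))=52197158 / 93894873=0.56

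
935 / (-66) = -85 / 6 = -14.17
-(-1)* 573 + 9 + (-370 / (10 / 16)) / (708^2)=582.00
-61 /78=-0.78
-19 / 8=-2.38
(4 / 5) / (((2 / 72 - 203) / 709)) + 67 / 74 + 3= 1.11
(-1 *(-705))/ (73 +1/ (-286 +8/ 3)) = 599250/ 62047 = 9.66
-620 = -620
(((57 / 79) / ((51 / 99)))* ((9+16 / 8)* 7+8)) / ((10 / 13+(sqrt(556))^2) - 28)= 122265 / 543046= 0.23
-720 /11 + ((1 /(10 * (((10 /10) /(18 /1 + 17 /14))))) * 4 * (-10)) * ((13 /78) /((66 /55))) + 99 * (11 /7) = 110107 /1386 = 79.44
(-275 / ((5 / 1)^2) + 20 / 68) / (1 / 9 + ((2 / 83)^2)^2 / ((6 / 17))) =-77736729798 / 806798393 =-96.35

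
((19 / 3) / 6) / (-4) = -19 / 72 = -0.26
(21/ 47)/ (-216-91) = -21/ 14429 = -0.00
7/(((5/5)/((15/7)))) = 15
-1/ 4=-0.25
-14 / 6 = -7 / 3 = -2.33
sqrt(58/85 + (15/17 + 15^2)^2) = sqrt(368644930)/85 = 225.88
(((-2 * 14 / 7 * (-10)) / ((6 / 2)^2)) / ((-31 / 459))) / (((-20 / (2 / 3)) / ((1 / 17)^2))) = 4 / 527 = 0.01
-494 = -494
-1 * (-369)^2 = -136161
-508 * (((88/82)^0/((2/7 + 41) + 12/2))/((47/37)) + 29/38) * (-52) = 6088821960/295583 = 20599.36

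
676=676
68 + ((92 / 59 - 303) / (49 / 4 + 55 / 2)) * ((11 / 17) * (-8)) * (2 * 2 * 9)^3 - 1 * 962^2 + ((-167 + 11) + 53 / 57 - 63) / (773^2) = 1640576057811117598 / 1810550514327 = 906120.01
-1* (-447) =447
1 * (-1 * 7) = -7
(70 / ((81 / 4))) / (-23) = -280 / 1863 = -0.15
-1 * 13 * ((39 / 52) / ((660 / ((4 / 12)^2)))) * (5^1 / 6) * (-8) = 13 / 1188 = 0.01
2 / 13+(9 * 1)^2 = 1055 / 13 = 81.15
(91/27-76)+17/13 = -25034/351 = -71.32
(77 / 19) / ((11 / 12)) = 84 / 19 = 4.42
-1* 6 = -6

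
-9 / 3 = -3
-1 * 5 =-5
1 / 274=0.00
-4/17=-0.24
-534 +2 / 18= -4805 / 9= -533.89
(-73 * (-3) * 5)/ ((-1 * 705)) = -73/ 47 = -1.55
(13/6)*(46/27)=299/81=3.69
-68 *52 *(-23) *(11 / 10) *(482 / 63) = 215600528 / 315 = 684446.12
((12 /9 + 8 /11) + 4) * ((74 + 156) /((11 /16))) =2027.55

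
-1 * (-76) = 76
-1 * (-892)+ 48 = 940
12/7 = 1.71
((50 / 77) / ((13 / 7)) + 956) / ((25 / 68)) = 9299544 / 3575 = 2601.27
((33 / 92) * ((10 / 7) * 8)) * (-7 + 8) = 660 / 161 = 4.10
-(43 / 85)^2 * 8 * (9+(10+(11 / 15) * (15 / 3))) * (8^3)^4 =-4065993999515648 / 1275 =-3189014901580.90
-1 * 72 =-72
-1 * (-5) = 5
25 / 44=0.57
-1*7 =-7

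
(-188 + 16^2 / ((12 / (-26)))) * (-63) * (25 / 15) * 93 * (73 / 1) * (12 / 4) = 1588218660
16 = 16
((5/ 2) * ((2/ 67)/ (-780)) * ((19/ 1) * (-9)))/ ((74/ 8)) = 57/ 32227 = 0.00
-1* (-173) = 173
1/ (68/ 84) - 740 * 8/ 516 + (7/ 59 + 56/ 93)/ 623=-1218061072/ 118992911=-10.24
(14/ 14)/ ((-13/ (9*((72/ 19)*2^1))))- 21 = -6483/ 247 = -26.25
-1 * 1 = -1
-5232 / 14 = -2616 / 7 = -373.71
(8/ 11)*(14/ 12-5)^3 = -12167/ 297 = -40.97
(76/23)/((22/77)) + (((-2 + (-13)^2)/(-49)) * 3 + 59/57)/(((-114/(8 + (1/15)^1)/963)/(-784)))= -61141336778/124545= -490917.63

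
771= 771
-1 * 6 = -6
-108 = -108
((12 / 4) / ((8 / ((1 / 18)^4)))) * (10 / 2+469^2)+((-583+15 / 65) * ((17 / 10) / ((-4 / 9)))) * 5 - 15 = 6751413169 / 606528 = 11131.25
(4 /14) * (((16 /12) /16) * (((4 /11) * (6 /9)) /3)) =4 /2079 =0.00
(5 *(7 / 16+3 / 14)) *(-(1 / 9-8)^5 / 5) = 131708742623 / 6613488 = 19915.17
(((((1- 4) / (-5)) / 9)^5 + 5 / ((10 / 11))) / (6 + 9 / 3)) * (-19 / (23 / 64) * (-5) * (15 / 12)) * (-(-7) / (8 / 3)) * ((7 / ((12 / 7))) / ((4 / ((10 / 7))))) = 7776761237 / 10060200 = 773.02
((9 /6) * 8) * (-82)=-984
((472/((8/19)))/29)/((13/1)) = 1121/377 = 2.97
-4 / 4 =-1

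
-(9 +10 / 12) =-59 / 6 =-9.83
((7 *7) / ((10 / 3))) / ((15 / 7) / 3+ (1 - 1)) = 1029 / 50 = 20.58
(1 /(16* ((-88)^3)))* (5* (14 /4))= -35 /21807104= -0.00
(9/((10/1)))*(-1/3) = -3/10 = -0.30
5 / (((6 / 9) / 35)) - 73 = 379 / 2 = 189.50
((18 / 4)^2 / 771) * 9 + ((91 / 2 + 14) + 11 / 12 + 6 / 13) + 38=1986851 / 20046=99.11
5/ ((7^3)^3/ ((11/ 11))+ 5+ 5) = 5/ 40353617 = 0.00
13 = 13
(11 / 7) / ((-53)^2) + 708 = 13921415 / 19663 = 708.00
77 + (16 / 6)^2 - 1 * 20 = 577 / 9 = 64.11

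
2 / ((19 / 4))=8 / 19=0.42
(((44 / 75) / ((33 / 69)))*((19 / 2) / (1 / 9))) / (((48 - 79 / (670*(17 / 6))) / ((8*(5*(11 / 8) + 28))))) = 92580198 / 151735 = 610.14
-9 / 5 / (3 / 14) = -42 / 5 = -8.40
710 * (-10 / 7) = -7100 / 7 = -1014.29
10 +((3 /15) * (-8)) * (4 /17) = 818 /85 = 9.62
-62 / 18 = -31 / 9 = -3.44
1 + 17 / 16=33 / 16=2.06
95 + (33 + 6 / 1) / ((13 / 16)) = 143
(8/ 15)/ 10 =4/ 75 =0.05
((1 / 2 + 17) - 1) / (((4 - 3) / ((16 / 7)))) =264 / 7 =37.71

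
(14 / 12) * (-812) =-947.33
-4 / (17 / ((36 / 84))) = -12 / 119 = -0.10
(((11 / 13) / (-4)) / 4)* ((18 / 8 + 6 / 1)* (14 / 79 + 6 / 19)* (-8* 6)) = 201465 / 19513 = 10.32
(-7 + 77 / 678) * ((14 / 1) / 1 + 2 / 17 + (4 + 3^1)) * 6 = -1676171 / 1921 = -872.55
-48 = -48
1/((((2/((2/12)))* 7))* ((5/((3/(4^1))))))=1/560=0.00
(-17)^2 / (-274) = -289 / 274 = -1.05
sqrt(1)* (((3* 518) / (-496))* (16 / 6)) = -259 / 31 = -8.35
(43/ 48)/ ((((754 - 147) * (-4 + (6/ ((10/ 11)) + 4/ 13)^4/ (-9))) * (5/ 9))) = -4144915125/ 400965608328112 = -0.00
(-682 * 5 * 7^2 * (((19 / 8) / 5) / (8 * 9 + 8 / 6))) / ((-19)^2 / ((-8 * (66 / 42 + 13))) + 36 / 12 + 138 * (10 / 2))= -90117 / 57445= -1.57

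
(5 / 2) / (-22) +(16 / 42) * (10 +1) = 4.08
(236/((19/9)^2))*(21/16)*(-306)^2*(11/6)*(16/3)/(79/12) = 275651649504/28519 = 9665544.01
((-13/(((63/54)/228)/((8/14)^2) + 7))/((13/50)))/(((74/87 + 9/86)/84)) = -98259609600/156783739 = -626.72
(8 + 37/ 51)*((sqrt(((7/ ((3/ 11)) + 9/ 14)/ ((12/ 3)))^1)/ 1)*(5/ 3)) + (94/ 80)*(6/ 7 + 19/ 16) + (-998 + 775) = -988277/ 4480 + 2225*sqrt(46410)/ 12852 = -183.30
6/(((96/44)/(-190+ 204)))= 77/2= 38.50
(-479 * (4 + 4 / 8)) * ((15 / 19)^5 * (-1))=3273665625 / 4952198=661.05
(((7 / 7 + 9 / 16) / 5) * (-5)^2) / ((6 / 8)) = 125 / 12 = 10.42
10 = 10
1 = 1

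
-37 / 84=-0.44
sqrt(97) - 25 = -15.15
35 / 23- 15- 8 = -494 / 23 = -21.48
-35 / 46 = -0.76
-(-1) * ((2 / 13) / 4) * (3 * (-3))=-9 / 26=-0.35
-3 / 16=-0.19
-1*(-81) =81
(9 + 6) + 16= 31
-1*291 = -291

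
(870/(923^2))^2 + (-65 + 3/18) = -282329590643549/4354698126246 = -64.83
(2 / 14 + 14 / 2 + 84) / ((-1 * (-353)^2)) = -638 / 872263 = -0.00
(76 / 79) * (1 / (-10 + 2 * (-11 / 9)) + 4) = 8341 / 2212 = 3.77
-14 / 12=-7 / 6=-1.17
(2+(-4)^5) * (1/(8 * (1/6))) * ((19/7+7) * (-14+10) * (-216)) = -6433344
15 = 15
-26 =-26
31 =31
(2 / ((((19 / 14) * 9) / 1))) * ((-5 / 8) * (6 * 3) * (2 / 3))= -70 / 57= -1.23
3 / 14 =0.21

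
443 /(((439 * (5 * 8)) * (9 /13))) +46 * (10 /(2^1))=36354959 /158040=230.04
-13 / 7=-1.86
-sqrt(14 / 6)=-sqrt(21) / 3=-1.53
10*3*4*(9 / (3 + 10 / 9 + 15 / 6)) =163.36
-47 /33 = -1.42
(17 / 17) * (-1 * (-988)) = 988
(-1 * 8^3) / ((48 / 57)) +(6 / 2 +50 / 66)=-19940 / 33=-604.24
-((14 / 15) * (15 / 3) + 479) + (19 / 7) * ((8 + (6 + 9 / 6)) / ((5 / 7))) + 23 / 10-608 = -1030.47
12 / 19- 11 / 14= -41 / 266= -0.15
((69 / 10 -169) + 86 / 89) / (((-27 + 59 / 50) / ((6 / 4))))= 2151135 / 229798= 9.36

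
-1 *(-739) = 739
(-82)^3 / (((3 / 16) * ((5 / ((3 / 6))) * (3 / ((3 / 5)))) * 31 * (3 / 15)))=-4410944 / 465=-9485.90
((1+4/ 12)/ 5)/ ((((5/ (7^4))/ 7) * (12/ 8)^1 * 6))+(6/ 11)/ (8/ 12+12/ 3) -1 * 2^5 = 3519431/ 51975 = 67.71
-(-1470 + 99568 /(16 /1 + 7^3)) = 428162 /359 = 1192.65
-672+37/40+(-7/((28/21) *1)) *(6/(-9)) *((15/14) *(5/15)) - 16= -27433/40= -685.82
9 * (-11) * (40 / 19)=-3960 / 19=-208.42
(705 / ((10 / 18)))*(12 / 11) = 15228 / 11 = 1384.36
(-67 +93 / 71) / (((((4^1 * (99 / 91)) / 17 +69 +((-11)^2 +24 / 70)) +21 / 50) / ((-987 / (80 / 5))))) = 22254407175 / 1049046797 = 21.21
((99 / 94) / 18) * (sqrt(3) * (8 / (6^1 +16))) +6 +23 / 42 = sqrt(3) / 47 +275 / 42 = 6.58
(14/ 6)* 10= 70/ 3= 23.33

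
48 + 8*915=7368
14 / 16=7 / 8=0.88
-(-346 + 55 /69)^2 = -567344761 /4761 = -119165.04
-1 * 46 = -46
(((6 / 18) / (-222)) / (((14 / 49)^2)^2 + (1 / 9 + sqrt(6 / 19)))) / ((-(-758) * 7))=16585765 / 150249703358612 - 7411887 * sqrt(114) / 150249703358612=-0.00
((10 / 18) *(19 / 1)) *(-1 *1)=-95 / 9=-10.56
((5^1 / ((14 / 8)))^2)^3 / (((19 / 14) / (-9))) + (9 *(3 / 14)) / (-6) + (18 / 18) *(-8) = -4618629227 / 1277332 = -3615.84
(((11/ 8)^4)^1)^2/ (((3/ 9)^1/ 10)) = 3215383215/ 8388608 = 383.30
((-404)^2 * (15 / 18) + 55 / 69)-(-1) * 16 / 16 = 136015.13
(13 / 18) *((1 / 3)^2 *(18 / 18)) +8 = 1309 / 162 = 8.08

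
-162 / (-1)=162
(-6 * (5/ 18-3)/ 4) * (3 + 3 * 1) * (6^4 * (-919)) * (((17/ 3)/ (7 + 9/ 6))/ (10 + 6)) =-1215837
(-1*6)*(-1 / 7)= 6 / 7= 0.86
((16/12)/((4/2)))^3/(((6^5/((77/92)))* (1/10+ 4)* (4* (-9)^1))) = -385/1781862624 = -0.00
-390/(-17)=390/17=22.94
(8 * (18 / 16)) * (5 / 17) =45 / 17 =2.65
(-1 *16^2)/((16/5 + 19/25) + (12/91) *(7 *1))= -83200/1587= -52.43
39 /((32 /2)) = 39 /16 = 2.44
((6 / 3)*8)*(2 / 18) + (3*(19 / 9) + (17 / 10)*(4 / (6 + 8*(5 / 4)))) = 3073 / 360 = 8.54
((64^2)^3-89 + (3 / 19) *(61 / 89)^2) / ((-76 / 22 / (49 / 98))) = -28441084418747044 / 2859481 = -9946240041.02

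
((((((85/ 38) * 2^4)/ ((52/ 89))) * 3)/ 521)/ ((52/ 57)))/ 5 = 0.08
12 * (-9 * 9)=-972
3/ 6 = 1/ 2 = 0.50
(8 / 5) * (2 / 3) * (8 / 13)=128 / 195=0.66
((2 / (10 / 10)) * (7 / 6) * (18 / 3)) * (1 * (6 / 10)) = 42 / 5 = 8.40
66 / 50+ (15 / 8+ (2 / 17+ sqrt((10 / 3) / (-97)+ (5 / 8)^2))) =sqrt(1930785) / 2328+ 11263 / 3400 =3.91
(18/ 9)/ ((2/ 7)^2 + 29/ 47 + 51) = 2303/ 59531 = 0.04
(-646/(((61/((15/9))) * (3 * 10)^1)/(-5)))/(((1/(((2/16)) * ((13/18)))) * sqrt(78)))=1615 * sqrt(78)/474336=0.03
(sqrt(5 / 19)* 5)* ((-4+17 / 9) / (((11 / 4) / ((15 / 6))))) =-50* sqrt(95) / 99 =-4.92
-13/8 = -1.62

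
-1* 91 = -91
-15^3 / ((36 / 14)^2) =-6125 / 12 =-510.42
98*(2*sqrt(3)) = 196*sqrt(3) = 339.48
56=56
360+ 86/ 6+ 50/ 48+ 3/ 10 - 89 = 11467/ 40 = 286.68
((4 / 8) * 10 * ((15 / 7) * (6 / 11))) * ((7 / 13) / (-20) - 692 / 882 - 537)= -308327335 / 98098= -3143.05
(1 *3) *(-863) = -2589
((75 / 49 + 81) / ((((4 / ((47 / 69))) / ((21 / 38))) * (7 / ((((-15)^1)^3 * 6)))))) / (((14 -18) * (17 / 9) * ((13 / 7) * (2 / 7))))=4329986625 / 772616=5604.32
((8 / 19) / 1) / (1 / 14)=5.89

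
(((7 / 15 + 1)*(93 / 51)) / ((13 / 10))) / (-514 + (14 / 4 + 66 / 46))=-62744 / 15525471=-0.00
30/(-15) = -2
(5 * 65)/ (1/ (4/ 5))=260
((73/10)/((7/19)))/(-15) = -1387/1050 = -1.32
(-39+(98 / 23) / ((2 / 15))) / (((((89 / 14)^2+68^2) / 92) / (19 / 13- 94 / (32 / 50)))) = 240092748 / 11884925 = 20.20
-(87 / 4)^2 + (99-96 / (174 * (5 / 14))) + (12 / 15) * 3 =-865841 / 2320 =-373.21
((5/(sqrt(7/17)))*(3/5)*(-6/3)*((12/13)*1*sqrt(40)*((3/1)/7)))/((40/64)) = -3456*sqrt(1190)/3185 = -37.43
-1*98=-98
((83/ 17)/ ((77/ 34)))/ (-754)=-0.00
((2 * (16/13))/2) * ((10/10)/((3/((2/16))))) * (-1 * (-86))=172/39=4.41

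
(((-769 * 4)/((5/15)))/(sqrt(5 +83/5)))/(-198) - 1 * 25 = -25 +769 * sqrt(15)/297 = -14.97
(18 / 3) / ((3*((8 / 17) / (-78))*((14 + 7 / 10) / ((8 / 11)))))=-8840 / 539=-16.40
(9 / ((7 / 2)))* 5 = 90 / 7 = 12.86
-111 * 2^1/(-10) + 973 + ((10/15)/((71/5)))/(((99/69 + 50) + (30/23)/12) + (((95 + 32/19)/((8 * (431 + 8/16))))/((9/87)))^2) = 649544860912375568/652677117429605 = 995.20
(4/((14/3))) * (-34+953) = 5514/7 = 787.71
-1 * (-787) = 787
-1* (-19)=19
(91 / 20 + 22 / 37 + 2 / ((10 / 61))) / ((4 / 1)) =2567 / 592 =4.34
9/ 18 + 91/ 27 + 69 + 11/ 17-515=-405281/ 918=-441.48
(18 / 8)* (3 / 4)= 27 / 16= 1.69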